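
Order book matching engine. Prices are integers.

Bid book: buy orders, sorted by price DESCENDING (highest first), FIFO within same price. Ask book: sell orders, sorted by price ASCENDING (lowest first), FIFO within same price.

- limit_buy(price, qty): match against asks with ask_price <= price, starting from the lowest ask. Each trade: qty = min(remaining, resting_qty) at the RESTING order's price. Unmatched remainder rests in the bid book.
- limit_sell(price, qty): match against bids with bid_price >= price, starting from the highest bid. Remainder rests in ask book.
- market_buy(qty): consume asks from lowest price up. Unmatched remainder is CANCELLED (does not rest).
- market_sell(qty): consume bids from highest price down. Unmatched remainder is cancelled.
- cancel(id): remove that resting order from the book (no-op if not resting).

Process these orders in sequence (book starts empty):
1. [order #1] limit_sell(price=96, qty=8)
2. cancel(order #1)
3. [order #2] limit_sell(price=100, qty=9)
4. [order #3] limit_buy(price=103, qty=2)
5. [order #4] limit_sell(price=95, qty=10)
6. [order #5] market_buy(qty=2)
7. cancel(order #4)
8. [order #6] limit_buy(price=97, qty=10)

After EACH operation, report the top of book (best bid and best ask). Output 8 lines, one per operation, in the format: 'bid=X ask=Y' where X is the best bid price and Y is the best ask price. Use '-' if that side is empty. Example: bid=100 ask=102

After op 1 [order #1] limit_sell(price=96, qty=8): fills=none; bids=[-] asks=[#1:8@96]
After op 2 cancel(order #1): fills=none; bids=[-] asks=[-]
After op 3 [order #2] limit_sell(price=100, qty=9): fills=none; bids=[-] asks=[#2:9@100]
After op 4 [order #3] limit_buy(price=103, qty=2): fills=#3x#2:2@100; bids=[-] asks=[#2:7@100]
After op 5 [order #4] limit_sell(price=95, qty=10): fills=none; bids=[-] asks=[#4:10@95 #2:7@100]
After op 6 [order #5] market_buy(qty=2): fills=#5x#4:2@95; bids=[-] asks=[#4:8@95 #2:7@100]
After op 7 cancel(order #4): fills=none; bids=[-] asks=[#2:7@100]
After op 8 [order #6] limit_buy(price=97, qty=10): fills=none; bids=[#6:10@97] asks=[#2:7@100]

Answer: bid=- ask=96
bid=- ask=-
bid=- ask=100
bid=- ask=100
bid=- ask=95
bid=- ask=95
bid=- ask=100
bid=97 ask=100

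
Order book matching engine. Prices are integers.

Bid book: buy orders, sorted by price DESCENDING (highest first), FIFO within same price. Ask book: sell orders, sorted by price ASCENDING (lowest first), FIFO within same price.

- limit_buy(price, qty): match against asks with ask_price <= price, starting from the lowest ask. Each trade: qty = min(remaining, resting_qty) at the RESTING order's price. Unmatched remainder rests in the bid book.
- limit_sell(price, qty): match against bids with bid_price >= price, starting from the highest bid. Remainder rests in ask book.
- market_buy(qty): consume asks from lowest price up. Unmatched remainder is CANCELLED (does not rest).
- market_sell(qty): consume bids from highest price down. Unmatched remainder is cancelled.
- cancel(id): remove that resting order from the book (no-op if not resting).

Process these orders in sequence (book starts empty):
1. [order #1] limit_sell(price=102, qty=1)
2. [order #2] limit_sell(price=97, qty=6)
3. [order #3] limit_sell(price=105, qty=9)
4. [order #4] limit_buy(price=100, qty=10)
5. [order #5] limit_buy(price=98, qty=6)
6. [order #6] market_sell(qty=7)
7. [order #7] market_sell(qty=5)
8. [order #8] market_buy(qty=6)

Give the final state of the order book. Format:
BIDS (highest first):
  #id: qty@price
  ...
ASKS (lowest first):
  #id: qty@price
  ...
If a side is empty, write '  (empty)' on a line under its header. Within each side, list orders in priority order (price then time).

Answer: BIDS (highest first):
  (empty)
ASKS (lowest first):
  #3: 4@105

Derivation:
After op 1 [order #1] limit_sell(price=102, qty=1): fills=none; bids=[-] asks=[#1:1@102]
After op 2 [order #2] limit_sell(price=97, qty=6): fills=none; bids=[-] asks=[#2:6@97 #1:1@102]
After op 3 [order #3] limit_sell(price=105, qty=9): fills=none; bids=[-] asks=[#2:6@97 #1:1@102 #3:9@105]
After op 4 [order #4] limit_buy(price=100, qty=10): fills=#4x#2:6@97; bids=[#4:4@100] asks=[#1:1@102 #3:9@105]
After op 5 [order #5] limit_buy(price=98, qty=6): fills=none; bids=[#4:4@100 #5:6@98] asks=[#1:1@102 #3:9@105]
After op 6 [order #6] market_sell(qty=7): fills=#4x#6:4@100 #5x#6:3@98; bids=[#5:3@98] asks=[#1:1@102 #3:9@105]
After op 7 [order #7] market_sell(qty=5): fills=#5x#7:3@98; bids=[-] asks=[#1:1@102 #3:9@105]
After op 8 [order #8] market_buy(qty=6): fills=#8x#1:1@102 #8x#3:5@105; bids=[-] asks=[#3:4@105]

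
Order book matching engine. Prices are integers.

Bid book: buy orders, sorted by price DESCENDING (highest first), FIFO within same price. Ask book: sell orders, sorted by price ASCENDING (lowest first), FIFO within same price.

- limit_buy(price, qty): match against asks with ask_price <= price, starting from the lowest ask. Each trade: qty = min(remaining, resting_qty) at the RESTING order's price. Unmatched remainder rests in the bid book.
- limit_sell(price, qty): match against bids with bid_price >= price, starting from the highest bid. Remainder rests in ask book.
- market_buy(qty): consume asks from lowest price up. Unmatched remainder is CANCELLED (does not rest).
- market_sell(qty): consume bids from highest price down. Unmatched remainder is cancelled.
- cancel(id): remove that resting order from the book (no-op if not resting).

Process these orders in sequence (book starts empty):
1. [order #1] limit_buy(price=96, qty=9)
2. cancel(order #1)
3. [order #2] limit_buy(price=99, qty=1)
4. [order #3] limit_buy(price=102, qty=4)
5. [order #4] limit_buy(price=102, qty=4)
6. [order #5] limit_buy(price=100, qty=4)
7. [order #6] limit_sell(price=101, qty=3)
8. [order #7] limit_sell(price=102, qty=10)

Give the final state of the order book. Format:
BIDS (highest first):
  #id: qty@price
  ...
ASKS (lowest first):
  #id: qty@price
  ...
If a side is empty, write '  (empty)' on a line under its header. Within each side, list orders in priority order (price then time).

After op 1 [order #1] limit_buy(price=96, qty=9): fills=none; bids=[#1:9@96] asks=[-]
After op 2 cancel(order #1): fills=none; bids=[-] asks=[-]
After op 3 [order #2] limit_buy(price=99, qty=1): fills=none; bids=[#2:1@99] asks=[-]
After op 4 [order #3] limit_buy(price=102, qty=4): fills=none; bids=[#3:4@102 #2:1@99] asks=[-]
After op 5 [order #4] limit_buy(price=102, qty=4): fills=none; bids=[#3:4@102 #4:4@102 #2:1@99] asks=[-]
After op 6 [order #5] limit_buy(price=100, qty=4): fills=none; bids=[#3:4@102 #4:4@102 #5:4@100 #2:1@99] asks=[-]
After op 7 [order #6] limit_sell(price=101, qty=3): fills=#3x#6:3@102; bids=[#3:1@102 #4:4@102 #5:4@100 #2:1@99] asks=[-]
After op 8 [order #7] limit_sell(price=102, qty=10): fills=#3x#7:1@102 #4x#7:4@102; bids=[#5:4@100 #2:1@99] asks=[#7:5@102]

Answer: BIDS (highest first):
  #5: 4@100
  #2: 1@99
ASKS (lowest first):
  #7: 5@102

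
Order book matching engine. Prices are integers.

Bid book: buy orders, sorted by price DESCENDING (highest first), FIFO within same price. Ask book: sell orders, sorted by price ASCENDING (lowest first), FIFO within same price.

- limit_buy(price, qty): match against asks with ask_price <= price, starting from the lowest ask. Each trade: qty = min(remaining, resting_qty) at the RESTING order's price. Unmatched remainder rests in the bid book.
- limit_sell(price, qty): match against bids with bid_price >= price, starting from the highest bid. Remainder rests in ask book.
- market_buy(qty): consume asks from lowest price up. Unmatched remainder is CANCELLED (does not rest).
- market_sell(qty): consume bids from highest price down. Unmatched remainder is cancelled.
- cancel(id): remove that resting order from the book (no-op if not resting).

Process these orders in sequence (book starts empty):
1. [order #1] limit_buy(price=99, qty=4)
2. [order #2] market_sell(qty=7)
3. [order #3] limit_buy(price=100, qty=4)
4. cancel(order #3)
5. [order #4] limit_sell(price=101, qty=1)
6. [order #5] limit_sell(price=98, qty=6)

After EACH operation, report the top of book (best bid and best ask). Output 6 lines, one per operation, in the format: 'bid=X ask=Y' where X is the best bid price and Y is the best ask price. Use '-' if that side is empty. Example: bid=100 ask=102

After op 1 [order #1] limit_buy(price=99, qty=4): fills=none; bids=[#1:4@99] asks=[-]
After op 2 [order #2] market_sell(qty=7): fills=#1x#2:4@99; bids=[-] asks=[-]
After op 3 [order #3] limit_buy(price=100, qty=4): fills=none; bids=[#3:4@100] asks=[-]
After op 4 cancel(order #3): fills=none; bids=[-] asks=[-]
After op 5 [order #4] limit_sell(price=101, qty=1): fills=none; bids=[-] asks=[#4:1@101]
After op 6 [order #5] limit_sell(price=98, qty=6): fills=none; bids=[-] asks=[#5:6@98 #4:1@101]

Answer: bid=99 ask=-
bid=- ask=-
bid=100 ask=-
bid=- ask=-
bid=- ask=101
bid=- ask=98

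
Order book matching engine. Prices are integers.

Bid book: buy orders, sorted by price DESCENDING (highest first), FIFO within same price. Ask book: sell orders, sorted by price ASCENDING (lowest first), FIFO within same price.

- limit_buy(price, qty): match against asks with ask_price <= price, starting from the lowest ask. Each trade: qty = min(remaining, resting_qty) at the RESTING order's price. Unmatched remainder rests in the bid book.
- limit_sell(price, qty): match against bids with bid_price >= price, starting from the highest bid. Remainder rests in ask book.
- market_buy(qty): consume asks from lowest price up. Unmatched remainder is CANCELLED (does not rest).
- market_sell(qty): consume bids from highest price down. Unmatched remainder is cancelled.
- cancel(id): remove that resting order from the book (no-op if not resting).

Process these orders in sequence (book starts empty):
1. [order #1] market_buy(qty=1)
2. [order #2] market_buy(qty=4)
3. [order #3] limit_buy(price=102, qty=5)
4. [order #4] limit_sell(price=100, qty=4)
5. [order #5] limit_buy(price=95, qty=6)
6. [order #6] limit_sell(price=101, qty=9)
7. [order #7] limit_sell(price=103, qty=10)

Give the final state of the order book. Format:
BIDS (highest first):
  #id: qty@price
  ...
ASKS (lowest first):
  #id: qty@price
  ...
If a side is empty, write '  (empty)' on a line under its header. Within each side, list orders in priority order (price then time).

Answer: BIDS (highest first):
  #5: 6@95
ASKS (lowest first):
  #6: 8@101
  #7: 10@103

Derivation:
After op 1 [order #1] market_buy(qty=1): fills=none; bids=[-] asks=[-]
After op 2 [order #2] market_buy(qty=4): fills=none; bids=[-] asks=[-]
After op 3 [order #3] limit_buy(price=102, qty=5): fills=none; bids=[#3:5@102] asks=[-]
After op 4 [order #4] limit_sell(price=100, qty=4): fills=#3x#4:4@102; bids=[#3:1@102] asks=[-]
After op 5 [order #5] limit_buy(price=95, qty=6): fills=none; bids=[#3:1@102 #5:6@95] asks=[-]
After op 6 [order #6] limit_sell(price=101, qty=9): fills=#3x#6:1@102; bids=[#5:6@95] asks=[#6:8@101]
After op 7 [order #7] limit_sell(price=103, qty=10): fills=none; bids=[#5:6@95] asks=[#6:8@101 #7:10@103]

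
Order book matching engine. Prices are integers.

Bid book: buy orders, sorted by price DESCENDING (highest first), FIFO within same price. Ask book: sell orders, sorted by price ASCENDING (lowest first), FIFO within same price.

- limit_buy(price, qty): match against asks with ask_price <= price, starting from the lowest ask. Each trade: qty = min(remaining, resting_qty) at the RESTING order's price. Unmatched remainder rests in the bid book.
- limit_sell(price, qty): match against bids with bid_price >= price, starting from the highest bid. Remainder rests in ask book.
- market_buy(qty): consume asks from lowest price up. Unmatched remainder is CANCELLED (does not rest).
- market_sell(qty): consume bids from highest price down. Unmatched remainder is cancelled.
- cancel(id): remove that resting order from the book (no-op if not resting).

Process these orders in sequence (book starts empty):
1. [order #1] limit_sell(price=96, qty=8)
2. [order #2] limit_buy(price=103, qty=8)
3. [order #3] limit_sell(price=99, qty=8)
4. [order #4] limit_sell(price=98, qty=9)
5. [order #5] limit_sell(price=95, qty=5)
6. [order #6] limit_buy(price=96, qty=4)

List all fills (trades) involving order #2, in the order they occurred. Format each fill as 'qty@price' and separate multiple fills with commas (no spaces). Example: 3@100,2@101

After op 1 [order #1] limit_sell(price=96, qty=8): fills=none; bids=[-] asks=[#1:8@96]
After op 2 [order #2] limit_buy(price=103, qty=8): fills=#2x#1:8@96; bids=[-] asks=[-]
After op 3 [order #3] limit_sell(price=99, qty=8): fills=none; bids=[-] asks=[#3:8@99]
After op 4 [order #4] limit_sell(price=98, qty=9): fills=none; bids=[-] asks=[#4:9@98 #3:8@99]
After op 5 [order #5] limit_sell(price=95, qty=5): fills=none; bids=[-] asks=[#5:5@95 #4:9@98 #3:8@99]
After op 6 [order #6] limit_buy(price=96, qty=4): fills=#6x#5:4@95; bids=[-] asks=[#5:1@95 #4:9@98 #3:8@99]

Answer: 8@96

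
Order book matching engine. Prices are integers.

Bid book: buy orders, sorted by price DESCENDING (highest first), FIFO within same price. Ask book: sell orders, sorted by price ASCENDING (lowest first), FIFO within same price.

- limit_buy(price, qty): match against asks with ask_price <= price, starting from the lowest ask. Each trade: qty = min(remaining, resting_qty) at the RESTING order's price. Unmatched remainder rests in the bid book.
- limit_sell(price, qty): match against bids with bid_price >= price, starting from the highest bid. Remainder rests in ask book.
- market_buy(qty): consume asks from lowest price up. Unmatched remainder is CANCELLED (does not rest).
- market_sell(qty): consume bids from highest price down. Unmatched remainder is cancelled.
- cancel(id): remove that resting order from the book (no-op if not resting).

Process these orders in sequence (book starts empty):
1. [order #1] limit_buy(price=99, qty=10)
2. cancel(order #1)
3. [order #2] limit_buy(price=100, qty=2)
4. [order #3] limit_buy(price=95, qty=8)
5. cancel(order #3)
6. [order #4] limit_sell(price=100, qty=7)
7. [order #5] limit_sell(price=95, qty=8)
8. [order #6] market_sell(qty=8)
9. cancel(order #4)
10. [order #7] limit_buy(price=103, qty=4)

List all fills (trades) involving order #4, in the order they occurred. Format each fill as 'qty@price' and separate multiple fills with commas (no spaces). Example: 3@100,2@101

Answer: 2@100

Derivation:
After op 1 [order #1] limit_buy(price=99, qty=10): fills=none; bids=[#1:10@99] asks=[-]
After op 2 cancel(order #1): fills=none; bids=[-] asks=[-]
After op 3 [order #2] limit_buy(price=100, qty=2): fills=none; bids=[#2:2@100] asks=[-]
After op 4 [order #3] limit_buy(price=95, qty=8): fills=none; bids=[#2:2@100 #3:8@95] asks=[-]
After op 5 cancel(order #3): fills=none; bids=[#2:2@100] asks=[-]
After op 6 [order #4] limit_sell(price=100, qty=7): fills=#2x#4:2@100; bids=[-] asks=[#4:5@100]
After op 7 [order #5] limit_sell(price=95, qty=8): fills=none; bids=[-] asks=[#5:8@95 #4:5@100]
After op 8 [order #6] market_sell(qty=8): fills=none; bids=[-] asks=[#5:8@95 #4:5@100]
After op 9 cancel(order #4): fills=none; bids=[-] asks=[#5:8@95]
After op 10 [order #7] limit_buy(price=103, qty=4): fills=#7x#5:4@95; bids=[-] asks=[#5:4@95]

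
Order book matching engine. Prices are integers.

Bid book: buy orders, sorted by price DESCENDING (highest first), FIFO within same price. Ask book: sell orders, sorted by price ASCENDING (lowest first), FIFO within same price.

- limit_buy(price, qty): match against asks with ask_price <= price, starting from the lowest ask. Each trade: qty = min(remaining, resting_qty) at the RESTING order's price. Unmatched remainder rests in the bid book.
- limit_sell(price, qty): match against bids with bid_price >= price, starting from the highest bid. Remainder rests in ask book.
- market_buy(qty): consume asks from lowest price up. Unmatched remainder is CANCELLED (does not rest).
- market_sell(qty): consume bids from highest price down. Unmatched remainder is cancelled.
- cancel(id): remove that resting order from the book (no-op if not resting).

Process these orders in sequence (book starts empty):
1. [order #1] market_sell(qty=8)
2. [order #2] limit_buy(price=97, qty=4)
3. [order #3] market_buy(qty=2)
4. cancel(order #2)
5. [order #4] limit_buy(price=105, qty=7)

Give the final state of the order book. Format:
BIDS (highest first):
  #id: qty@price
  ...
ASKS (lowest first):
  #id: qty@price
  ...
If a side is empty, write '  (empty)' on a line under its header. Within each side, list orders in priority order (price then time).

After op 1 [order #1] market_sell(qty=8): fills=none; bids=[-] asks=[-]
After op 2 [order #2] limit_buy(price=97, qty=4): fills=none; bids=[#2:4@97] asks=[-]
After op 3 [order #3] market_buy(qty=2): fills=none; bids=[#2:4@97] asks=[-]
After op 4 cancel(order #2): fills=none; bids=[-] asks=[-]
After op 5 [order #4] limit_buy(price=105, qty=7): fills=none; bids=[#4:7@105] asks=[-]

Answer: BIDS (highest first):
  #4: 7@105
ASKS (lowest first):
  (empty)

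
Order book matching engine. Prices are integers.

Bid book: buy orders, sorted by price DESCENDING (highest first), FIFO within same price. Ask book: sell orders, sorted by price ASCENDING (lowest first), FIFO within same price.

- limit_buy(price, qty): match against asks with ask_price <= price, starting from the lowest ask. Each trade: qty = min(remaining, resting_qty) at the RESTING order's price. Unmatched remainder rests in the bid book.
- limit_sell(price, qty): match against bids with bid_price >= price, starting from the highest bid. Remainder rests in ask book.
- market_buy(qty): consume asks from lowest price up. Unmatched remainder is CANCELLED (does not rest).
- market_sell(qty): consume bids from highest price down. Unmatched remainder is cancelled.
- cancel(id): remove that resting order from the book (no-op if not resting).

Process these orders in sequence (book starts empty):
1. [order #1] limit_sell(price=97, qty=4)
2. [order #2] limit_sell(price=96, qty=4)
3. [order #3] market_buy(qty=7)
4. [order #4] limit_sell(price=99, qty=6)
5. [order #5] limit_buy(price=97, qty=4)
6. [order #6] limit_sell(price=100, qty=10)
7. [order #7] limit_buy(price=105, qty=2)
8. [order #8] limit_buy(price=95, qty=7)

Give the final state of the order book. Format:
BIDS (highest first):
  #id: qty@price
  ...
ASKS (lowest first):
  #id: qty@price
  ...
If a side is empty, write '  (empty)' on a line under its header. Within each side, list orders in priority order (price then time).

After op 1 [order #1] limit_sell(price=97, qty=4): fills=none; bids=[-] asks=[#1:4@97]
After op 2 [order #2] limit_sell(price=96, qty=4): fills=none; bids=[-] asks=[#2:4@96 #1:4@97]
After op 3 [order #3] market_buy(qty=7): fills=#3x#2:4@96 #3x#1:3@97; bids=[-] asks=[#1:1@97]
After op 4 [order #4] limit_sell(price=99, qty=6): fills=none; bids=[-] asks=[#1:1@97 #4:6@99]
After op 5 [order #5] limit_buy(price=97, qty=4): fills=#5x#1:1@97; bids=[#5:3@97] asks=[#4:6@99]
After op 6 [order #6] limit_sell(price=100, qty=10): fills=none; bids=[#5:3@97] asks=[#4:6@99 #6:10@100]
After op 7 [order #7] limit_buy(price=105, qty=2): fills=#7x#4:2@99; bids=[#5:3@97] asks=[#4:4@99 #6:10@100]
After op 8 [order #8] limit_buy(price=95, qty=7): fills=none; bids=[#5:3@97 #8:7@95] asks=[#4:4@99 #6:10@100]

Answer: BIDS (highest first):
  #5: 3@97
  #8: 7@95
ASKS (lowest first):
  #4: 4@99
  #6: 10@100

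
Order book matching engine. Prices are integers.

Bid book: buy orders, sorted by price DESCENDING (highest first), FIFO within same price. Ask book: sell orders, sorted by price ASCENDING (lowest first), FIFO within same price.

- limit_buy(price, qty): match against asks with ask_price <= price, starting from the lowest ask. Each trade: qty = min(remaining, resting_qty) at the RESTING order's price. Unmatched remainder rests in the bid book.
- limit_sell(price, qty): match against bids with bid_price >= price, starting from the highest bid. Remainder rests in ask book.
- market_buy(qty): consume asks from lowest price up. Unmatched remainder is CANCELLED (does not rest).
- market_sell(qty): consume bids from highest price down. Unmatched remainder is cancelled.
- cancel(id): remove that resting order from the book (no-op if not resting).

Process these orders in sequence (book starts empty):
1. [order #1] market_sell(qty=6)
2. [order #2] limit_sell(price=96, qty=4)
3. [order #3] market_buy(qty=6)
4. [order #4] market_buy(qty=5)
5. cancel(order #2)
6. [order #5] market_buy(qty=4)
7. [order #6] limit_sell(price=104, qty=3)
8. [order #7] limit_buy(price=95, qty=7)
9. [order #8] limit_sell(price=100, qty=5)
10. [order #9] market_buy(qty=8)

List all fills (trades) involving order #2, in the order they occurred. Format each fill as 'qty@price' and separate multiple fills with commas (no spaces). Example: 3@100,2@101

After op 1 [order #1] market_sell(qty=6): fills=none; bids=[-] asks=[-]
After op 2 [order #2] limit_sell(price=96, qty=4): fills=none; bids=[-] asks=[#2:4@96]
After op 3 [order #3] market_buy(qty=6): fills=#3x#2:4@96; bids=[-] asks=[-]
After op 4 [order #4] market_buy(qty=5): fills=none; bids=[-] asks=[-]
After op 5 cancel(order #2): fills=none; bids=[-] asks=[-]
After op 6 [order #5] market_buy(qty=4): fills=none; bids=[-] asks=[-]
After op 7 [order #6] limit_sell(price=104, qty=3): fills=none; bids=[-] asks=[#6:3@104]
After op 8 [order #7] limit_buy(price=95, qty=7): fills=none; bids=[#7:7@95] asks=[#6:3@104]
After op 9 [order #8] limit_sell(price=100, qty=5): fills=none; bids=[#7:7@95] asks=[#8:5@100 #6:3@104]
After op 10 [order #9] market_buy(qty=8): fills=#9x#8:5@100 #9x#6:3@104; bids=[#7:7@95] asks=[-]

Answer: 4@96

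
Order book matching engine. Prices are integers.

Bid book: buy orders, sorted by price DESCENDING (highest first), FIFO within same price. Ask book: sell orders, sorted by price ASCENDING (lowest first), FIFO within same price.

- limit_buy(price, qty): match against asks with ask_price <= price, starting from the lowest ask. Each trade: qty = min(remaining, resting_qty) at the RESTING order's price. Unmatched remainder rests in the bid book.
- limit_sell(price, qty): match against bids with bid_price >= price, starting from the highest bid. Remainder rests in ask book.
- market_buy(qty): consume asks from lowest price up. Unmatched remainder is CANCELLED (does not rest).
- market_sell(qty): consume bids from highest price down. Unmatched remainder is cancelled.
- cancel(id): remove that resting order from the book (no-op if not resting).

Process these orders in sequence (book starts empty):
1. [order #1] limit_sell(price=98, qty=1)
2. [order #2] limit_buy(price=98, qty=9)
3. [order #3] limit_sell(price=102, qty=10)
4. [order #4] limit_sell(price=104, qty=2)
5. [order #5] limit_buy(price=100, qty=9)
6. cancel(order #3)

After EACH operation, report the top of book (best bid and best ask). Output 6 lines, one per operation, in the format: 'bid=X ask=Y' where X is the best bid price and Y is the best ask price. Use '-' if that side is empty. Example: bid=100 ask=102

After op 1 [order #1] limit_sell(price=98, qty=1): fills=none; bids=[-] asks=[#1:1@98]
After op 2 [order #2] limit_buy(price=98, qty=9): fills=#2x#1:1@98; bids=[#2:8@98] asks=[-]
After op 3 [order #3] limit_sell(price=102, qty=10): fills=none; bids=[#2:8@98] asks=[#3:10@102]
After op 4 [order #4] limit_sell(price=104, qty=2): fills=none; bids=[#2:8@98] asks=[#3:10@102 #4:2@104]
After op 5 [order #5] limit_buy(price=100, qty=9): fills=none; bids=[#5:9@100 #2:8@98] asks=[#3:10@102 #4:2@104]
After op 6 cancel(order #3): fills=none; bids=[#5:9@100 #2:8@98] asks=[#4:2@104]

Answer: bid=- ask=98
bid=98 ask=-
bid=98 ask=102
bid=98 ask=102
bid=100 ask=102
bid=100 ask=104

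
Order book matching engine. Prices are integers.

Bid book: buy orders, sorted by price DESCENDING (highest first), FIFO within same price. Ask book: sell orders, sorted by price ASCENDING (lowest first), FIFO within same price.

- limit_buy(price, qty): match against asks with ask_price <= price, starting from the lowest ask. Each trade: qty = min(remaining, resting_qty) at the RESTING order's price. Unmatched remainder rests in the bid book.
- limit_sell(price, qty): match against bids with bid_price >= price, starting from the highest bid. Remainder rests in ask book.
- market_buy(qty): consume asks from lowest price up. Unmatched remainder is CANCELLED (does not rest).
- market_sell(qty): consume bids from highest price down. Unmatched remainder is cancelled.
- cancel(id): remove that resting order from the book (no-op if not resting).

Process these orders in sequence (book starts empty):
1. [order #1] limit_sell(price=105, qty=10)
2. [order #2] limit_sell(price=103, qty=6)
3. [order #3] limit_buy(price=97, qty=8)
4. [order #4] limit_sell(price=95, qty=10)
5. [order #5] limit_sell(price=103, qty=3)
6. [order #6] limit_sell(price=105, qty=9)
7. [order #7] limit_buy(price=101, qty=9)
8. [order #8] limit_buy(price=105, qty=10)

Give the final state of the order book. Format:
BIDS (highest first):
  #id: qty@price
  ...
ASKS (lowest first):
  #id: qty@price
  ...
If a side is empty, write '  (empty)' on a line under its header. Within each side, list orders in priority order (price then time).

Answer: BIDS (highest first):
  #7: 7@101
ASKS (lowest first):
  #1: 9@105
  #6: 9@105

Derivation:
After op 1 [order #1] limit_sell(price=105, qty=10): fills=none; bids=[-] asks=[#1:10@105]
After op 2 [order #2] limit_sell(price=103, qty=6): fills=none; bids=[-] asks=[#2:6@103 #1:10@105]
After op 3 [order #3] limit_buy(price=97, qty=8): fills=none; bids=[#3:8@97] asks=[#2:6@103 #1:10@105]
After op 4 [order #4] limit_sell(price=95, qty=10): fills=#3x#4:8@97; bids=[-] asks=[#4:2@95 #2:6@103 #1:10@105]
After op 5 [order #5] limit_sell(price=103, qty=3): fills=none; bids=[-] asks=[#4:2@95 #2:6@103 #5:3@103 #1:10@105]
After op 6 [order #6] limit_sell(price=105, qty=9): fills=none; bids=[-] asks=[#4:2@95 #2:6@103 #5:3@103 #1:10@105 #6:9@105]
After op 7 [order #7] limit_buy(price=101, qty=9): fills=#7x#4:2@95; bids=[#7:7@101] asks=[#2:6@103 #5:3@103 #1:10@105 #6:9@105]
After op 8 [order #8] limit_buy(price=105, qty=10): fills=#8x#2:6@103 #8x#5:3@103 #8x#1:1@105; bids=[#7:7@101] asks=[#1:9@105 #6:9@105]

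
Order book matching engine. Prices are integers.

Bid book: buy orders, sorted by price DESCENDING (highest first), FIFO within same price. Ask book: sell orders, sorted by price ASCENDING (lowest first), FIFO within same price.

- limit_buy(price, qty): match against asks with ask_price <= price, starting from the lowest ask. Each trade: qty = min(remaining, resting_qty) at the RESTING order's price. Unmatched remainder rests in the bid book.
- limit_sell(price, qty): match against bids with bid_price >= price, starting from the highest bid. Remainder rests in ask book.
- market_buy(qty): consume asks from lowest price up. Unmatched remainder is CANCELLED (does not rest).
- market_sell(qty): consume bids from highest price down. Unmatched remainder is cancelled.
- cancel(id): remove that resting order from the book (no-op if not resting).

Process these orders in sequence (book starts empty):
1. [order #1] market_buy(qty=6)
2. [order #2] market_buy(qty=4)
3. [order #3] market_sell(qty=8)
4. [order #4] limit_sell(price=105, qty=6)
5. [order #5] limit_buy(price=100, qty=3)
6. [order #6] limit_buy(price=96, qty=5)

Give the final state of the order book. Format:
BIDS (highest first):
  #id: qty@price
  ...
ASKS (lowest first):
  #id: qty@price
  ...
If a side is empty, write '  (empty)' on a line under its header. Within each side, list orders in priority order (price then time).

After op 1 [order #1] market_buy(qty=6): fills=none; bids=[-] asks=[-]
After op 2 [order #2] market_buy(qty=4): fills=none; bids=[-] asks=[-]
After op 3 [order #3] market_sell(qty=8): fills=none; bids=[-] asks=[-]
After op 4 [order #4] limit_sell(price=105, qty=6): fills=none; bids=[-] asks=[#4:6@105]
After op 5 [order #5] limit_buy(price=100, qty=3): fills=none; bids=[#5:3@100] asks=[#4:6@105]
After op 6 [order #6] limit_buy(price=96, qty=5): fills=none; bids=[#5:3@100 #6:5@96] asks=[#4:6@105]

Answer: BIDS (highest first):
  #5: 3@100
  #6: 5@96
ASKS (lowest first):
  #4: 6@105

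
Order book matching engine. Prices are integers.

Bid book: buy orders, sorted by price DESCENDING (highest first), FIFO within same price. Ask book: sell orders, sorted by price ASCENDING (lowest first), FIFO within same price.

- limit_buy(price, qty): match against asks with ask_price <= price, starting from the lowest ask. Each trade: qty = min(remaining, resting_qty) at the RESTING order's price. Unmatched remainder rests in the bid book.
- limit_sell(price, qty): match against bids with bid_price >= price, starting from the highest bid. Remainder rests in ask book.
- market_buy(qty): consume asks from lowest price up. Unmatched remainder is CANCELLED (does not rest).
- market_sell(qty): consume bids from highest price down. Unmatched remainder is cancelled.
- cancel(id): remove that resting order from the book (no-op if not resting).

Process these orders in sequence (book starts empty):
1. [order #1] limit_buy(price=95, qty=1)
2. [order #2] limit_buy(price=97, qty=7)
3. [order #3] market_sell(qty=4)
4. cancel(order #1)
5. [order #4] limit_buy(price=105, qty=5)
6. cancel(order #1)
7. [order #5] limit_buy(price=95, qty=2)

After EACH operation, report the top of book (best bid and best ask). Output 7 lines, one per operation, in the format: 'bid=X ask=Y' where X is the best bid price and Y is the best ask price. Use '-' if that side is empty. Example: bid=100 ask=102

After op 1 [order #1] limit_buy(price=95, qty=1): fills=none; bids=[#1:1@95] asks=[-]
After op 2 [order #2] limit_buy(price=97, qty=7): fills=none; bids=[#2:7@97 #1:1@95] asks=[-]
After op 3 [order #3] market_sell(qty=4): fills=#2x#3:4@97; bids=[#2:3@97 #1:1@95] asks=[-]
After op 4 cancel(order #1): fills=none; bids=[#2:3@97] asks=[-]
After op 5 [order #4] limit_buy(price=105, qty=5): fills=none; bids=[#4:5@105 #2:3@97] asks=[-]
After op 6 cancel(order #1): fills=none; bids=[#4:5@105 #2:3@97] asks=[-]
After op 7 [order #5] limit_buy(price=95, qty=2): fills=none; bids=[#4:5@105 #2:3@97 #5:2@95] asks=[-]

Answer: bid=95 ask=-
bid=97 ask=-
bid=97 ask=-
bid=97 ask=-
bid=105 ask=-
bid=105 ask=-
bid=105 ask=-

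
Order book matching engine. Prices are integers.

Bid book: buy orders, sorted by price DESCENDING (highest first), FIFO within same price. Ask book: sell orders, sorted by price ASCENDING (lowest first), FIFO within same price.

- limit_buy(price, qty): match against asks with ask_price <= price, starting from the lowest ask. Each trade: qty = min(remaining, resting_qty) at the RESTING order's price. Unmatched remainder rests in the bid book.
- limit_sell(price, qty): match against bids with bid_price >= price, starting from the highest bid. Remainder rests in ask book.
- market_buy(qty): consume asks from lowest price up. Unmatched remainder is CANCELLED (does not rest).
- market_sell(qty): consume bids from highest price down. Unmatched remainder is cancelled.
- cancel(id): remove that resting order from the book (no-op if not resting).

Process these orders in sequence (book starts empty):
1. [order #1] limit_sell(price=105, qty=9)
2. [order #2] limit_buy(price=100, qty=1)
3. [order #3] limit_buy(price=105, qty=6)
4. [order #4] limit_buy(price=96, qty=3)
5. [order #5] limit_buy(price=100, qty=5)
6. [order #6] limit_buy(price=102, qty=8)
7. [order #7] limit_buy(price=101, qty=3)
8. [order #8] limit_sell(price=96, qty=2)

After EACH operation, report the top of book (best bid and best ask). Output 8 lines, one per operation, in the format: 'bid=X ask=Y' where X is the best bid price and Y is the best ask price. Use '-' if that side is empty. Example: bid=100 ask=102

Answer: bid=- ask=105
bid=100 ask=105
bid=100 ask=105
bid=100 ask=105
bid=100 ask=105
bid=102 ask=105
bid=102 ask=105
bid=102 ask=105

Derivation:
After op 1 [order #1] limit_sell(price=105, qty=9): fills=none; bids=[-] asks=[#1:9@105]
After op 2 [order #2] limit_buy(price=100, qty=1): fills=none; bids=[#2:1@100] asks=[#1:9@105]
After op 3 [order #3] limit_buy(price=105, qty=6): fills=#3x#1:6@105; bids=[#2:1@100] asks=[#1:3@105]
After op 4 [order #4] limit_buy(price=96, qty=3): fills=none; bids=[#2:1@100 #4:3@96] asks=[#1:3@105]
After op 5 [order #5] limit_buy(price=100, qty=5): fills=none; bids=[#2:1@100 #5:5@100 #4:3@96] asks=[#1:3@105]
After op 6 [order #6] limit_buy(price=102, qty=8): fills=none; bids=[#6:8@102 #2:1@100 #5:5@100 #4:3@96] asks=[#1:3@105]
After op 7 [order #7] limit_buy(price=101, qty=3): fills=none; bids=[#6:8@102 #7:3@101 #2:1@100 #5:5@100 #4:3@96] asks=[#1:3@105]
After op 8 [order #8] limit_sell(price=96, qty=2): fills=#6x#8:2@102; bids=[#6:6@102 #7:3@101 #2:1@100 #5:5@100 #4:3@96] asks=[#1:3@105]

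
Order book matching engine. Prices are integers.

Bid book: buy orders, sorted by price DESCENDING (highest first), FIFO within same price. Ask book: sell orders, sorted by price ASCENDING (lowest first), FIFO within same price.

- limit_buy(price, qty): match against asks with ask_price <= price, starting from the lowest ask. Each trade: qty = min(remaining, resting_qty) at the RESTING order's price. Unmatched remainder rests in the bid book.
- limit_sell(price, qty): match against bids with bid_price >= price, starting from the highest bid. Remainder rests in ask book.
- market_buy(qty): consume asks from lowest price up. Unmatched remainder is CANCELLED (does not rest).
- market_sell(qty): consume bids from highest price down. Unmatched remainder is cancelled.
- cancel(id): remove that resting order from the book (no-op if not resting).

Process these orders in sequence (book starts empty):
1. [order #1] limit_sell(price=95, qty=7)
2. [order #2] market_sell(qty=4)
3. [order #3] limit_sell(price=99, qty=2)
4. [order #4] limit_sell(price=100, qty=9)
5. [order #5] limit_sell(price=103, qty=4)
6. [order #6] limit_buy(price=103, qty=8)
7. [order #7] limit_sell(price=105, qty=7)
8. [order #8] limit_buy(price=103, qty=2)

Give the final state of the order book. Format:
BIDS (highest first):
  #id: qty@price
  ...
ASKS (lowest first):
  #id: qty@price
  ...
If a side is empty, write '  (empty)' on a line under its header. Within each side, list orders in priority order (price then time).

After op 1 [order #1] limit_sell(price=95, qty=7): fills=none; bids=[-] asks=[#1:7@95]
After op 2 [order #2] market_sell(qty=4): fills=none; bids=[-] asks=[#1:7@95]
After op 3 [order #3] limit_sell(price=99, qty=2): fills=none; bids=[-] asks=[#1:7@95 #3:2@99]
After op 4 [order #4] limit_sell(price=100, qty=9): fills=none; bids=[-] asks=[#1:7@95 #3:2@99 #4:9@100]
After op 5 [order #5] limit_sell(price=103, qty=4): fills=none; bids=[-] asks=[#1:7@95 #3:2@99 #4:9@100 #5:4@103]
After op 6 [order #6] limit_buy(price=103, qty=8): fills=#6x#1:7@95 #6x#3:1@99; bids=[-] asks=[#3:1@99 #4:9@100 #5:4@103]
After op 7 [order #7] limit_sell(price=105, qty=7): fills=none; bids=[-] asks=[#3:1@99 #4:9@100 #5:4@103 #7:7@105]
After op 8 [order #8] limit_buy(price=103, qty=2): fills=#8x#3:1@99 #8x#4:1@100; bids=[-] asks=[#4:8@100 #5:4@103 #7:7@105]

Answer: BIDS (highest first):
  (empty)
ASKS (lowest first):
  #4: 8@100
  #5: 4@103
  #7: 7@105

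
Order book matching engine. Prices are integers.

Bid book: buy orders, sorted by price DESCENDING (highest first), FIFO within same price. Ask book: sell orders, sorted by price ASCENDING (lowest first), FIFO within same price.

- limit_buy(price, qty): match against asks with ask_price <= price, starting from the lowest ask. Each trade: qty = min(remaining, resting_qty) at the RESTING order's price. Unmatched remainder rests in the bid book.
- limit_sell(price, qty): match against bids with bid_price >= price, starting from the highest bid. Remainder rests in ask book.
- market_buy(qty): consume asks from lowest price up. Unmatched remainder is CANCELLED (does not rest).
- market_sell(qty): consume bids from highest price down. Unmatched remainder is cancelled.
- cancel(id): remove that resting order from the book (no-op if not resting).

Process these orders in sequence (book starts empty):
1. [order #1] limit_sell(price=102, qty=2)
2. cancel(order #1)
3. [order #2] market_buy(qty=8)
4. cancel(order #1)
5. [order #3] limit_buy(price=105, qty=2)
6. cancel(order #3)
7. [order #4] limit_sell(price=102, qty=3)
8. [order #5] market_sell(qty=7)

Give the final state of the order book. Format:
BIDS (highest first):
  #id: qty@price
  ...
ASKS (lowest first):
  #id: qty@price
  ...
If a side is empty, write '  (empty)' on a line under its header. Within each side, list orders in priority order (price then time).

After op 1 [order #1] limit_sell(price=102, qty=2): fills=none; bids=[-] asks=[#1:2@102]
After op 2 cancel(order #1): fills=none; bids=[-] asks=[-]
After op 3 [order #2] market_buy(qty=8): fills=none; bids=[-] asks=[-]
After op 4 cancel(order #1): fills=none; bids=[-] asks=[-]
After op 5 [order #3] limit_buy(price=105, qty=2): fills=none; bids=[#3:2@105] asks=[-]
After op 6 cancel(order #3): fills=none; bids=[-] asks=[-]
After op 7 [order #4] limit_sell(price=102, qty=3): fills=none; bids=[-] asks=[#4:3@102]
After op 8 [order #5] market_sell(qty=7): fills=none; bids=[-] asks=[#4:3@102]

Answer: BIDS (highest first):
  (empty)
ASKS (lowest first):
  #4: 3@102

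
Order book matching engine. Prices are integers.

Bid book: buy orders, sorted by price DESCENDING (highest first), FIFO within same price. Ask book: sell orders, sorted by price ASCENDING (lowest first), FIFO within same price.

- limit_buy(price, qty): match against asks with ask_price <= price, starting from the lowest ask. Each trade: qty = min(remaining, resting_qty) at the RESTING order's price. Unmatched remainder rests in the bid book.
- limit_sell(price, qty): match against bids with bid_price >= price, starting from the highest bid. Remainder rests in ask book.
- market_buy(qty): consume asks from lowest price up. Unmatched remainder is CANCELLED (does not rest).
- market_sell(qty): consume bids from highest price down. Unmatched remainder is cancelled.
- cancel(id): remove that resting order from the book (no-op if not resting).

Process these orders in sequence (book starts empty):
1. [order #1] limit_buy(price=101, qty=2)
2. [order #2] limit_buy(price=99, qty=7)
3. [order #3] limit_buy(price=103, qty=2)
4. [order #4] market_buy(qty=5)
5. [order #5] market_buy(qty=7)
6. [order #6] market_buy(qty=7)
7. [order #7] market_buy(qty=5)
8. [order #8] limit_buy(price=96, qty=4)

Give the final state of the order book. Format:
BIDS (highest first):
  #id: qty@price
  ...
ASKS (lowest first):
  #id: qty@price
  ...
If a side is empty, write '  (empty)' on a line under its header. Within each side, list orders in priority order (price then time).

After op 1 [order #1] limit_buy(price=101, qty=2): fills=none; bids=[#1:2@101] asks=[-]
After op 2 [order #2] limit_buy(price=99, qty=7): fills=none; bids=[#1:2@101 #2:7@99] asks=[-]
After op 3 [order #3] limit_buy(price=103, qty=2): fills=none; bids=[#3:2@103 #1:2@101 #2:7@99] asks=[-]
After op 4 [order #4] market_buy(qty=5): fills=none; bids=[#3:2@103 #1:2@101 #2:7@99] asks=[-]
After op 5 [order #5] market_buy(qty=7): fills=none; bids=[#3:2@103 #1:2@101 #2:7@99] asks=[-]
After op 6 [order #6] market_buy(qty=7): fills=none; bids=[#3:2@103 #1:2@101 #2:7@99] asks=[-]
After op 7 [order #7] market_buy(qty=5): fills=none; bids=[#3:2@103 #1:2@101 #2:7@99] asks=[-]
After op 8 [order #8] limit_buy(price=96, qty=4): fills=none; bids=[#3:2@103 #1:2@101 #2:7@99 #8:4@96] asks=[-]

Answer: BIDS (highest first):
  #3: 2@103
  #1: 2@101
  #2: 7@99
  #8: 4@96
ASKS (lowest first):
  (empty)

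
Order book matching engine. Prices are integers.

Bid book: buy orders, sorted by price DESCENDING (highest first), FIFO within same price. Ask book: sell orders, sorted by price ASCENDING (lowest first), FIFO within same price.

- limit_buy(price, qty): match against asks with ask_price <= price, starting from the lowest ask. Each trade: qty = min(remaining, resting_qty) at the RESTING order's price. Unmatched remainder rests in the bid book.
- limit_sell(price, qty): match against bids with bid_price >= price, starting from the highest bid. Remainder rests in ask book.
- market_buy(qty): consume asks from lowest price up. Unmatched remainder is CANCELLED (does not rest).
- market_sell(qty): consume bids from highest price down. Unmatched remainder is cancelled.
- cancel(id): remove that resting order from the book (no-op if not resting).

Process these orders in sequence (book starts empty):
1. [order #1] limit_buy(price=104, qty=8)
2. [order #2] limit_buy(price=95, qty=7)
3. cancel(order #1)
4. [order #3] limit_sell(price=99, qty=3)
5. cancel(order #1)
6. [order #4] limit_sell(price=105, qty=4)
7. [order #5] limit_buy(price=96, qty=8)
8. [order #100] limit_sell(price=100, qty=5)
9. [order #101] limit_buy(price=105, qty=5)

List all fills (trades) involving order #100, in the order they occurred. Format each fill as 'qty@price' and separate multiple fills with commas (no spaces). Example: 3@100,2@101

Answer: 2@100

Derivation:
After op 1 [order #1] limit_buy(price=104, qty=8): fills=none; bids=[#1:8@104] asks=[-]
After op 2 [order #2] limit_buy(price=95, qty=7): fills=none; bids=[#1:8@104 #2:7@95] asks=[-]
After op 3 cancel(order #1): fills=none; bids=[#2:7@95] asks=[-]
After op 4 [order #3] limit_sell(price=99, qty=3): fills=none; bids=[#2:7@95] asks=[#3:3@99]
After op 5 cancel(order #1): fills=none; bids=[#2:7@95] asks=[#3:3@99]
After op 6 [order #4] limit_sell(price=105, qty=4): fills=none; bids=[#2:7@95] asks=[#3:3@99 #4:4@105]
After op 7 [order #5] limit_buy(price=96, qty=8): fills=none; bids=[#5:8@96 #2:7@95] asks=[#3:3@99 #4:4@105]
After op 8 [order #100] limit_sell(price=100, qty=5): fills=none; bids=[#5:8@96 #2:7@95] asks=[#3:3@99 #100:5@100 #4:4@105]
After op 9 [order #101] limit_buy(price=105, qty=5): fills=#101x#3:3@99 #101x#100:2@100; bids=[#5:8@96 #2:7@95] asks=[#100:3@100 #4:4@105]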